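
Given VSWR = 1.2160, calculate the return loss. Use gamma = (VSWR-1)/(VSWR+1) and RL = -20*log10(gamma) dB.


gamma = (1.2160 - 1) / (1.2160 + 1) = 0.09747292
RL = -20 * log10(0.09747292) = 20.22 dB

20.22 dB


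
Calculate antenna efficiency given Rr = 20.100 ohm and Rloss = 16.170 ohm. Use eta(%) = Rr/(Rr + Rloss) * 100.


eta = 20.100 / (20.100 + 16.170) * 100 = 55.42%

55.42%


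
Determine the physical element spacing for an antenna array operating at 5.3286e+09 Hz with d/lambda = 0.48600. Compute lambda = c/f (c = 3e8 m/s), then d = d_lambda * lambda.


lambda = c / f = 3.0000e+08 / 5.3286e+09 = 0.05629997 m
d = 0.48600 * 0.05629997 = 0.02736 m

0.02736 m


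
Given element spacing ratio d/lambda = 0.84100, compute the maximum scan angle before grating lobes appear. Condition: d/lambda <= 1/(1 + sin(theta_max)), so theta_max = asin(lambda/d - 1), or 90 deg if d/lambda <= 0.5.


lambda/d - 1 = 1/0.84100 - 1 = 0.1890606
theta_max = asin(0.1890606) = 10.90 deg

10.90 deg


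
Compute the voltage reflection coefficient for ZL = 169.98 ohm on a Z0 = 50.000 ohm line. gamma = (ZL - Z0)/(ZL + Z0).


gamma = (169.98 - 50.000) / (169.98 + 50.000) = 0.5454

0.5454


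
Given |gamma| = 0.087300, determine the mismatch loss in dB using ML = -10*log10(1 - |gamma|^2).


ML = -10 * log10(1 - 0.087300^2) = -10 * log10(0.99237871) = 0.03323 dB

0.03323 dB


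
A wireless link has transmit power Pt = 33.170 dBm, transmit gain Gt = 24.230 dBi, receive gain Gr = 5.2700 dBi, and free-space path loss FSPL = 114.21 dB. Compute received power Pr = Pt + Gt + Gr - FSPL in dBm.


Pr = 33.170 + 24.230 + 5.2700 - 114.21 = -51.54 dBm

-51.54 dBm


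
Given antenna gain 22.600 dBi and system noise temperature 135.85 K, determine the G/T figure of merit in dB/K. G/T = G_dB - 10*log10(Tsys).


G/T = 22.600 - 10*log10(135.85) = 22.600 - 21.33060 = 1.269 dB/K

1.269 dB/K


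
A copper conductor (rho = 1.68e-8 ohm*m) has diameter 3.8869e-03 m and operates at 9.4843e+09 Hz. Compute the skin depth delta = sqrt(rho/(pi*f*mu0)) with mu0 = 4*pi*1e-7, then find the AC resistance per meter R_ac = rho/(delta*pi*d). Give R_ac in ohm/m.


delta = sqrt(1.68e-8 / (pi * 9.4843e+09 * 4*pi*1e-7)) = 6.698416e-07 m
R_ac = 1.68e-8 / (6.698416e-07 * pi * 3.8869e-03) = 2.054 ohm/m

2.054 ohm/m


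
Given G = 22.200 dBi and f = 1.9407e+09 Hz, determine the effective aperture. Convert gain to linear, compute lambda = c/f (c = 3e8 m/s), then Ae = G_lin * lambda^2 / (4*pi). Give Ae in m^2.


lambda = c / f = 3.0000e+08 / 1.9407e+09 = 0.1545834 m
G_linear = 10^(22.200/10) = 165.9587
Ae = G_linear * lambda^2 / (4*pi) = 165.9587 * 0.1545834^2 / (4*pi) = 0.3156 m^2

0.3156 m^2


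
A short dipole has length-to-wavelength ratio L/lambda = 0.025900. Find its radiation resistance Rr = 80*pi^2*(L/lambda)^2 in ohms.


Rr = 80 * pi^2 * (0.025900)^2 = 80 * 9.869604 * 6.708100e-04 = 0.5297 ohm

0.5297 ohm


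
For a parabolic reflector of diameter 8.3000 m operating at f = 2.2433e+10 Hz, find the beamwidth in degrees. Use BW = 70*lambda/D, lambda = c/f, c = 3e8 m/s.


lambda = c / f = 3.0000e+08 / 2.2433e+10 = 0.01337316 m
BW = 70 * 0.01337316 / 8.3000 = 0.1128 deg

0.1128 deg


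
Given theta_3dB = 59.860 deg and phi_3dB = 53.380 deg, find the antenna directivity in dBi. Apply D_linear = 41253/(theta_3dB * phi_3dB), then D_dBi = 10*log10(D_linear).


D_linear = 41253 / (59.860 * 53.380) = 12.91042
D_dBi = 10 * log10(12.91042) = 11.11 dBi

11.11 dBi


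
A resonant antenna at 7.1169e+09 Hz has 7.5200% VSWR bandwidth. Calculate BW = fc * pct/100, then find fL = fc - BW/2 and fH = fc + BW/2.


BW = 7.1169e+09 * 7.5200/100 = 5.351909e+08 Hz
fL = 7.1169e+09 - 5.351909e+08/2 = 6.849e+09 Hz
fH = 7.1169e+09 + 5.351909e+08/2 = 7.384e+09 Hz

BW=5.352e+08 Hz, fL=6.849e+09 Hz, fH=7.384e+09 Hz


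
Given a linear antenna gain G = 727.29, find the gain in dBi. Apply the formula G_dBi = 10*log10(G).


G_dBi = 10 * log10(727.29) = 28.62 dBi

28.62 dBi


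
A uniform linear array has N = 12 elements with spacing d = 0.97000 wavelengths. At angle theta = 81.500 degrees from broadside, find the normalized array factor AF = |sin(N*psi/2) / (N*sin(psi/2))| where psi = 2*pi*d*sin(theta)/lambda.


psi = 2*pi*0.97000*sin(81.500 deg) = 6.027745 rad
AF = |sin(12*6.027745/2) / (12*sin(6.027745/2))| = 0.6538

0.6538


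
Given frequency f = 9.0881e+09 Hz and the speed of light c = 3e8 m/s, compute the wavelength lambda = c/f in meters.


lambda = c / f = 3.0000e+08 / 9.0881e+09 = 0.03301 m

0.03301 m


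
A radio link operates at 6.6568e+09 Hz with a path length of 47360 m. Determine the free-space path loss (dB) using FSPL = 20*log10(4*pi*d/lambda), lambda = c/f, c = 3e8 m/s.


lambda = c / f = 3.0000e+08 / 6.6568e+09 = 0.04506670 m
FSPL = 20 * log10(4*pi*47360/0.04506670) = 142.4 dB

142.4 dB


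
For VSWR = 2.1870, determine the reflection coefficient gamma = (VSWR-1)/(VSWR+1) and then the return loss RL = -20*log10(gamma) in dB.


gamma = (2.1870 - 1) / (2.1870 + 1) = 0.3724506
RL = -20 * log10(0.3724506) = 8.579 dB

8.579 dB


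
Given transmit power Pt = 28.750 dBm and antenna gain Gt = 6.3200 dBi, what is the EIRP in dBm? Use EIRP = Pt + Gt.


EIRP = Pt + Gt = 28.750 + 6.3200 = 35.07 dBm

35.07 dBm


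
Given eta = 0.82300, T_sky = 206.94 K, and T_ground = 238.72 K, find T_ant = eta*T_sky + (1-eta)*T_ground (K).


T_ant = 0.82300 * 206.94 + (1 - 0.82300) * 238.72 = 212.6 K

212.6 K


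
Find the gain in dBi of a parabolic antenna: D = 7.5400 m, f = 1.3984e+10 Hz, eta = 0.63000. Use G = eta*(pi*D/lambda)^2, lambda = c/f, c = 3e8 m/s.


lambda = c / f = 3.0000e+08 / 1.3984e+10 = 0.02145309 m
G_linear = 0.63000 * (pi * 7.5400 / 0.02145309)^2 = 768074.4
G_dBi = 10 * log10(768074.4) = 58.85 dBi

58.85 dBi


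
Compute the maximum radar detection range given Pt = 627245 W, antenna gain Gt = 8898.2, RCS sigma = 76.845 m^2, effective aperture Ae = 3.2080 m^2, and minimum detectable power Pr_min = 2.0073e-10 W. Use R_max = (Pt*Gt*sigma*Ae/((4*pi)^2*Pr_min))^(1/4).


R^4 = 627245*8898.2*76.845*3.2080 / ((4*pi)^2 * 2.0073e-10) = 4.340676e+19
R_max = 4.340676e+19^0.25 = 81169 m

81169 m


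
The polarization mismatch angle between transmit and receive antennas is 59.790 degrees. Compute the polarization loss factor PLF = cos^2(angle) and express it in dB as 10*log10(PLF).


PLF_linear = cos^2(59.790 deg) = 0.2531808
PLF_dB = 10 * log10(0.2531808) = -5.966 dB

-5.966 dB


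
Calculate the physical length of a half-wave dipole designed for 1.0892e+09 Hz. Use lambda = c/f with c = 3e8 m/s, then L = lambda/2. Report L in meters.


lambda = c / f = 3.0000e+08 / 1.0892e+09 = 0.2754315 m
L = lambda / 2 = 0.2754315 / 2 = 0.1377 m

0.1377 m


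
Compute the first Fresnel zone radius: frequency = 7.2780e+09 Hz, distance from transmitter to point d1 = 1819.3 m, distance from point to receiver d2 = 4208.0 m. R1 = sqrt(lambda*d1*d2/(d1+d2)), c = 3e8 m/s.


lambda = c / f = 3.0000e+08 / 7.2780e+09 = 0.04122012 m
R1 = sqrt(0.04122012 * 1819.3 * 4208.0 / (1819.3 + 4208.0)) = 7.236 m

7.236 m


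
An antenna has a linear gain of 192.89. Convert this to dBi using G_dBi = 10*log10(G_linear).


G_dBi = 10 * log10(192.89) = 22.85 dBi

22.85 dBi


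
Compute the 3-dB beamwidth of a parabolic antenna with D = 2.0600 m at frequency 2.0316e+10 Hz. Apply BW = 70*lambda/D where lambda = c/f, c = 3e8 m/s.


lambda = c / f = 3.0000e+08 / 2.0316e+10 = 0.01476669 m
BW = 70 * 0.01476669 / 2.0600 = 0.5018 deg

0.5018 deg


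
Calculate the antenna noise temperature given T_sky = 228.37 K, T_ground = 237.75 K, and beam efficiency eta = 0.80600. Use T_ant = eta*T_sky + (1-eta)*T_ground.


T_ant = 0.80600 * 228.37 + (1 - 0.80600) * 237.75 = 230.2 K

230.2 K


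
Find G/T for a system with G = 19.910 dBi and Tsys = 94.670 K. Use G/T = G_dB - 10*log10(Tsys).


G/T = 19.910 - 10*log10(94.670) = 19.910 - 19.76212 = 0.1479 dB/K

0.1479 dB/K


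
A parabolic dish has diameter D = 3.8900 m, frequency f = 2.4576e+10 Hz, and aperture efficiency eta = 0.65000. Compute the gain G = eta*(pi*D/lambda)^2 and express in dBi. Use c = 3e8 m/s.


lambda = c / f = 3.0000e+08 / 2.4576e+10 = 0.01220703 m
G_linear = 0.65000 * (pi * 3.8900 / 0.01220703)^2 = 651466.8
G_dBi = 10 * log10(651466.8) = 58.14 dBi

58.14 dBi


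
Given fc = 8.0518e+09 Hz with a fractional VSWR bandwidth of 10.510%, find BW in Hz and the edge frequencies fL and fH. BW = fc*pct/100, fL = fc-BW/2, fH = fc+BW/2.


BW = 8.0518e+09 * 10.510/100 = 8.462442e+08 Hz
fL = 8.0518e+09 - 8.462442e+08/2 = 7.629e+09 Hz
fH = 8.0518e+09 + 8.462442e+08/2 = 8.475e+09 Hz

BW=8.462e+08 Hz, fL=7.629e+09 Hz, fH=8.475e+09 Hz


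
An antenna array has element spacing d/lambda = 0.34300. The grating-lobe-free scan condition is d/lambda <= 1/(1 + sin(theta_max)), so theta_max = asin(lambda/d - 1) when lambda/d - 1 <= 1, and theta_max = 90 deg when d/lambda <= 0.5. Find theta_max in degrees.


lambda/d - 1 = 1/0.34300 - 1 = 1.915452 >= 1
d/lambda <= 0.5, so the array can scan to endfire without grating lobes: theta_max = 90 deg

90 deg


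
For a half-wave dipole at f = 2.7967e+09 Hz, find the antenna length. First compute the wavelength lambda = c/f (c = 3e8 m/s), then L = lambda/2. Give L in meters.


lambda = c / f = 3.0000e+08 / 2.7967e+09 = 0.1072693 m
L = lambda / 2 = 0.1072693 / 2 = 0.05363 m

0.05363 m


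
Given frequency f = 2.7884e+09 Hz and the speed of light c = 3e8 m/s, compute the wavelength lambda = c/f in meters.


lambda = c / f = 3.0000e+08 / 2.7884e+09 = 0.1076 m

0.1076 m


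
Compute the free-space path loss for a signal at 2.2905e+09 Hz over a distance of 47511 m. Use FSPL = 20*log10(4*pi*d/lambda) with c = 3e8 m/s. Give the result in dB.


lambda = c / f = 3.0000e+08 / 2.2905e+09 = 0.1309758 m
FSPL = 20 * log10(4*pi*47511/0.1309758) = 133.2 dB

133.2 dB


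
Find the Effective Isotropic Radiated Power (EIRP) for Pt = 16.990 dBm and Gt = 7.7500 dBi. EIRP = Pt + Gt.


EIRP = Pt + Gt = 16.990 + 7.7500 = 24.74 dBm

24.74 dBm


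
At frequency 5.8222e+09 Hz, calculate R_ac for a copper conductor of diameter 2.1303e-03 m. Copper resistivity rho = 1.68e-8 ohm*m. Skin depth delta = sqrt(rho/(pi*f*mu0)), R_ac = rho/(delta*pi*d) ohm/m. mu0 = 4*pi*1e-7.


delta = sqrt(1.68e-8 / (pi * 5.8222e+09 * 4*pi*1e-7)) = 8.549313e-07 m
R_ac = 1.68e-8 / (8.549313e-07 * pi * 2.1303e-03) = 2.936 ohm/m

2.936 ohm/m


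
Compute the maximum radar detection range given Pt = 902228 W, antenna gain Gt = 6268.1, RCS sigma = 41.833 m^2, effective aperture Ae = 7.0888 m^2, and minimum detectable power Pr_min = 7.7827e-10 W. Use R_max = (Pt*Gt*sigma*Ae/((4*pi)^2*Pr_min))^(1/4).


R^4 = 902228*6268.1*41.833*7.0888 / ((4*pi)^2 * 7.7827e-10) = 1.364564e+19
R_max = 1.364564e+19^0.25 = 60778 m

60778 m


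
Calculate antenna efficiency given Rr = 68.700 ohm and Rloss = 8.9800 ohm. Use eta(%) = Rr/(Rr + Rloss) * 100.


eta = 68.700 / (68.700 + 8.9800) * 100 = 88.44%

88.44%


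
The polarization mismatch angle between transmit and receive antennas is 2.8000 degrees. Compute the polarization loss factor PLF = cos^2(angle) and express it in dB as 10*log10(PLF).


PLF_linear = cos^2(2.8000 deg) = 0.9976137
PLF_dB = 10 * log10(0.9976137) = -0.01038 dB

-0.01038 dB


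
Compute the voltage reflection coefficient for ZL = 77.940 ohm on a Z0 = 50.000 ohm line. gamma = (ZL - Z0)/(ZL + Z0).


gamma = (77.940 - 50.000) / (77.940 + 50.000) = 0.2184

0.2184


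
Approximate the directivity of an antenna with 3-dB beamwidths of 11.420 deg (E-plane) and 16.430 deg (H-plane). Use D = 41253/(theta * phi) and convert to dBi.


D_linear = 41253 / (11.420 * 16.430) = 219.8629
D_dBi = 10 * log10(219.8629) = 23.42 dBi

23.42 dBi


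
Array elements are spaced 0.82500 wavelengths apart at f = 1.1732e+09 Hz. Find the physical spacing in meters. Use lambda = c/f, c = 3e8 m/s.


lambda = c / f = 3.0000e+08 / 1.1732e+09 = 0.2557109 m
d = 0.82500 * 0.2557109 = 0.2110 m

0.2110 m


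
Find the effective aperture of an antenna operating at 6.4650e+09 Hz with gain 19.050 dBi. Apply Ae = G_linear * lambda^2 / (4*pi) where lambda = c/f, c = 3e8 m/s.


lambda = c / f = 3.0000e+08 / 6.4650e+09 = 0.04640371 m
G_linear = 10^(19.050/10) = 80.35261
Ae = G_linear * lambda^2 / (4*pi) = 80.35261 * 0.04640371^2 / (4*pi) = 0.01377 m^2

0.01377 m^2


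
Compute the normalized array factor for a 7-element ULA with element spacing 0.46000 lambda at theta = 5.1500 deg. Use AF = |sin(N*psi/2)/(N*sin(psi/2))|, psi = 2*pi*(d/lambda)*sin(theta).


psi = 2*pi*0.46000*sin(5.1500 deg) = 0.2594402 rad
AF = |sin(7*0.2594402/2) / (7*sin(0.2594402/2))| = 0.8706

0.8706


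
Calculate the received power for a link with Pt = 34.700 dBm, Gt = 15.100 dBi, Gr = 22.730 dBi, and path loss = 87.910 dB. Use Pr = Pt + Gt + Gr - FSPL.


Pr = 34.700 + 15.100 + 22.730 - 87.910 = -15.38 dBm

-15.38 dBm


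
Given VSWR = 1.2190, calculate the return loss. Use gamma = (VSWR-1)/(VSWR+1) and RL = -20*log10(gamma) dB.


gamma = (1.2190 - 1) / (1.2190 + 1) = 0.09869311
RL = -20 * log10(0.09869311) = 20.11 dB

20.11 dB


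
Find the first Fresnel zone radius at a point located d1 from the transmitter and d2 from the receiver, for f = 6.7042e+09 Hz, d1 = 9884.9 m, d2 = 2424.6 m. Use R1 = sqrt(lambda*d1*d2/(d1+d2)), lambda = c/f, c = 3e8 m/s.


lambda = c / f = 3.0000e+08 / 6.7042e+09 = 0.04474807 m
R1 = sqrt(0.04474807 * 9884.9 * 2424.6 / (9884.9 + 2424.6)) = 9.334 m

9.334 m


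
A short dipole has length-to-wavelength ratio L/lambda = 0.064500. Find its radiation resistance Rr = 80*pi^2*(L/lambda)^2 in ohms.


Rr = 80 * pi^2 * (0.064500)^2 = 80 * 9.869604 * 4.160250e-03 = 3.285 ohm

3.285 ohm


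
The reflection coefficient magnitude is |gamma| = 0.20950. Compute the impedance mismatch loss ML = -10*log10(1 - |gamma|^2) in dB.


ML = -10 * log10(1 - 0.20950^2) = -10 * log10(0.95610975) = 0.1949 dB

0.1949 dB


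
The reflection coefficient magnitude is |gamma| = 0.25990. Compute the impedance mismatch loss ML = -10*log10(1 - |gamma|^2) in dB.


ML = -10 * log10(1 - 0.25990^2) = -10 * log10(0.93245199) = 0.3037 dB

0.3037 dB


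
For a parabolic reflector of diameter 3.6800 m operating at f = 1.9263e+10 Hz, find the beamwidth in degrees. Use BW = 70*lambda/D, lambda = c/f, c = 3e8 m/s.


lambda = c / f = 3.0000e+08 / 1.9263e+10 = 0.01557390 m
BW = 70 * 0.01557390 / 3.6800 = 0.2962 deg

0.2962 deg


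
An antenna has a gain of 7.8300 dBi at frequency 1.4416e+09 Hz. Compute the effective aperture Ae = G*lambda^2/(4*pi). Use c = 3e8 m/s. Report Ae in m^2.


lambda = c / f = 3.0000e+08 / 1.4416e+09 = 0.2081021 m
G_linear = 10^(7.8300/10) = 6.067363
Ae = G_linear * lambda^2 / (4*pi) = 6.067363 * 0.2081021^2 / (4*pi) = 0.02091 m^2

0.02091 m^2


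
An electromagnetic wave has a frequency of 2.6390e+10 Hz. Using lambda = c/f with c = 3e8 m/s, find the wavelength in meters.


lambda = c / f = 3.0000e+08 / 2.6390e+10 = 0.01137 m

0.01137 m


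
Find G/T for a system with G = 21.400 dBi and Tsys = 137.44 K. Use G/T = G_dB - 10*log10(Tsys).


G/T = 21.400 - 10*log10(137.44) = 21.400 - 21.38113 = 0.01887 dB/K

0.01887 dB/K


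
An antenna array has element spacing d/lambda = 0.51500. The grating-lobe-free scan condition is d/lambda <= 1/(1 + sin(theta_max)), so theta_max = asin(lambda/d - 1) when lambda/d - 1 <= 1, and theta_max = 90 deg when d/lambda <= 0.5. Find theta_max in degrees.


lambda/d - 1 = 1/0.51500 - 1 = 0.9417476
theta_max = asin(0.9417476) = 70.35 deg

70.35 deg


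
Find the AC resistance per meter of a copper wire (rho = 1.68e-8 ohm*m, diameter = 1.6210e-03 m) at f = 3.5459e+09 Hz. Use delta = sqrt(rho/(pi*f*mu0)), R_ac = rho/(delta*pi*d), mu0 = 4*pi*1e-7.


delta = sqrt(1.68e-8 / (pi * 3.5459e+09 * 4*pi*1e-7)) = 1.095498e-06 m
R_ac = 1.68e-8 / (1.095498e-06 * pi * 1.6210e-03) = 3.011 ohm/m

3.011 ohm/m


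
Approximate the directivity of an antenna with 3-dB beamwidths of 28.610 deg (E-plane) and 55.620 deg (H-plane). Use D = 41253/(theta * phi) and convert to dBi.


D_linear = 41253 / (28.610 * 55.620) = 25.92428
D_dBi = 10 * log10(25.92428) = 14.14 dBi

14.14 dBi


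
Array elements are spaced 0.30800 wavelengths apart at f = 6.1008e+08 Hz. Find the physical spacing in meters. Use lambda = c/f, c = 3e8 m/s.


lambda = c / f = 3.0000e+08 / 6.1008e+08 = 0.4917388 m
d = 0.30800 * 0.4917388 = 0.1515 m

0.1515 m


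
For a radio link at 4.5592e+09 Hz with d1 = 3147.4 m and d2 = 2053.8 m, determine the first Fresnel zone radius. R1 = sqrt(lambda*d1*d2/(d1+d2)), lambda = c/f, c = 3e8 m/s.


lambda = c / f = 3.0000e+08 / 4.5592e+09 = 0.06580102 m
R1 = sqrt(0.06580102 * 3147.4 * 2053.8 / (3147.4 + 2053.8)) = 9.043 m

9.043 m


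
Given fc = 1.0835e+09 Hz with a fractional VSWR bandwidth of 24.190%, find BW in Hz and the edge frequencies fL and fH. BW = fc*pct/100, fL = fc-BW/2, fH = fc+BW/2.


BW = 1.0835e+09 * 24.190/100 = 2.620986e+08 Hz
fL = 1.0835e+09 - 2.620986e+08/2 = 9.525e+08 Hz
fH = 1.0835e+09 + 2.620986e+08/2 = 1.215e+09 Hz

BW=2.621e+08 Hz, fL=9.525e+08 Hz, fH=1.215e+09 Hz


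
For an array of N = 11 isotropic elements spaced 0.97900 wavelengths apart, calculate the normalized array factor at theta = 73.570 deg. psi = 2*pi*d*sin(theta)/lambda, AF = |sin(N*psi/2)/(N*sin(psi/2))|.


psi = 2*pi*0.97900*sin(73.570 deg) = 5.900059 rad
AF = |sin(11*5.900059/2) / (11*sin(5.900059/2))| = 0.4104

0.4104


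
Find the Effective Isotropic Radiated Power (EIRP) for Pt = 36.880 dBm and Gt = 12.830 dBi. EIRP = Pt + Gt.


EIRP = Pt + Gt = 36.880 + 12.830 = 49.71 dBm

49.71 dBm


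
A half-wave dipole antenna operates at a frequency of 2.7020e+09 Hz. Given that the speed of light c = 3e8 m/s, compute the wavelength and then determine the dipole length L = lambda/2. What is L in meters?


lambda = c / f = 3.0000e+08 / 2.7020e+09 = 0.1110289 m
L = lambda / 2 = 0.1110289 / 2 = 0.05551 m

0.05551 m


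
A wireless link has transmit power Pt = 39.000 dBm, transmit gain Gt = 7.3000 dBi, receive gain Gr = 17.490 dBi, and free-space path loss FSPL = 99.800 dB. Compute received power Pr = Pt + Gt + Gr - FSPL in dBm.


Pr = 39.000 + 7.3000 + 17.490 - 99.800 = -36.01 dBm

-36.01 dBm


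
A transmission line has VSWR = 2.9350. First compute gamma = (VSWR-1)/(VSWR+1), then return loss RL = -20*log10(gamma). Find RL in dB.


gamma = (2.9350 - 1) / (2.9350 + 1) = 0.4917408
RL = -20 * log10(0.4917408) = 6.165 dB

6.165 dB


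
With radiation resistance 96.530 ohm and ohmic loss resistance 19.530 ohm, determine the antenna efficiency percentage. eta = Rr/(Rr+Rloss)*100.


eta = 96.530 / (96.530 + 19.530) * 100 = 83.17%

83.17%


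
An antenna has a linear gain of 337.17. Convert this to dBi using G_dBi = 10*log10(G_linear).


G_dBi = 10 * log10(337.17) = 25.28 dBi

25.28 dBi


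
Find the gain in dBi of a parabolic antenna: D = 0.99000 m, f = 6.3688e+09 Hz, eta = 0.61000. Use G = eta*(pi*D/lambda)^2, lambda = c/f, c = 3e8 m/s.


lambda = c / f = 3.0000e+08 / 6.3688e+09 = 0.04710464 m
G_linear = 0.61000 * (pi * 0.99000 / 0.04710464)^2 = 2659.332
G_dBi = 10 * log10(2659.332) = 34.25 dBi

34.25 dBi


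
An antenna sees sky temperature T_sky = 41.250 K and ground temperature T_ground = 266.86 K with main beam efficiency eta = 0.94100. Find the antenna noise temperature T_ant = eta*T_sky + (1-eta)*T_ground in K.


T_ant = 0.94100 * 41.250 + (1 - 0.94100) * 266.86 = 54.56 K

54.56 K


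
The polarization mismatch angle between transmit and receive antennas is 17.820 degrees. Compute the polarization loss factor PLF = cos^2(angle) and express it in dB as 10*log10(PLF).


PLF_linear = cos^2(17.820 deg) = 0.9063471
PLF_dB = 10 * log10(0.9063471) = -0.4271 dB

-0.4271 dB


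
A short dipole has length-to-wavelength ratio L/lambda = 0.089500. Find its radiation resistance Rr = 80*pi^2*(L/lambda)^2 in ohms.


Rr = 80 * pi^2 * (0.089500)^2 = 80 * 9.869604 * 8.010250e-03 = 6.325 ohm

6.325 ohm


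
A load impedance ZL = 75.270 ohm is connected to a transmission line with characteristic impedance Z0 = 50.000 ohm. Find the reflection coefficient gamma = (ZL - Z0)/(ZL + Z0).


gamma = (75.270 - 50.000) / (75.270 + 50.000) = 0.2017

0.2017


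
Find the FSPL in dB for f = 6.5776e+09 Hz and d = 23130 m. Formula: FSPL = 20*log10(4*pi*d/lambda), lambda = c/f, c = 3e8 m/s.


lambda = c / f = 3.0000e+08 / 6.5776e+09 = 0.04560934 m
FSPL = 20 * log10(4*pi*23130/0.04560934) = 136.1 dB

136.1 dB


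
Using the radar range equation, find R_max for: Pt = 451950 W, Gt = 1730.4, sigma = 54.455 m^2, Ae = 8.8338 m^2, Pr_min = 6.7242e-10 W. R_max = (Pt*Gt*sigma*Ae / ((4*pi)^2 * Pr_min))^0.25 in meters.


R^4 = 451950*1730.4*54.455*8.8338 / ((4*pi)^2 * 6.7242e-10) = 3.542924e+18
R_max = 3.542924e+18^0.25 = 43385 m

43385 m


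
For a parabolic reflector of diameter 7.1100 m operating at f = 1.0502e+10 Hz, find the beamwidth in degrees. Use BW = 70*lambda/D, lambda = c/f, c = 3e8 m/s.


lambda = c / f = 3.0000e+08 / 1.0502e+10 = 0.02856599 m
BW = 70 * 0.02856599 / 7.1100 = 0.2812 deg

0.2812 deg


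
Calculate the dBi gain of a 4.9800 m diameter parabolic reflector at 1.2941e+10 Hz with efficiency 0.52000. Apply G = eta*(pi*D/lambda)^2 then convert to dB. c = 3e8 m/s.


lambda = c / f = 3.0000e+08 / 1.2941e+10 = 0.02318213 m
G_linear = 0.52000 * (pi * 4.9800 / 0.02318213)^2 = 236840.0
G_dBi = 10 * log10(236840.0) = 53.74 dBi

53.74 dBi


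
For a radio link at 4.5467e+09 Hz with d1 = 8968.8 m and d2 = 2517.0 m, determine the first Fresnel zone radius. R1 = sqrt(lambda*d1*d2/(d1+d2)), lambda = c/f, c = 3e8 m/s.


lambda = c / f = 3.0000e+08 / 4.5467e+09 = 0.06598192 m
R1 = sqrt(0.06598192 * 8968.8 * 2517.0 / (8968.8 + 2517.0)) = 11.39 m

11.39 m


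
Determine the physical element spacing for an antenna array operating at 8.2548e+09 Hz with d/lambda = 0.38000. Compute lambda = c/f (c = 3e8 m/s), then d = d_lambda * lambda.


lambda = c / f = 3.0000e+08 / 8.2548e+09 = 0.03634249 m
d = 0.38000 * 0.03634249 = 0.01381 m

0.01381 m


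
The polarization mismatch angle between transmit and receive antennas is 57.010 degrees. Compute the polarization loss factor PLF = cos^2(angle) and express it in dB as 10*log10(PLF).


PLF_linear = cos^2(57.010 deg) = 0.2964722
PLF_dB = 10 * log10(0.2964722) = -5.280 dB

-5.280 dB


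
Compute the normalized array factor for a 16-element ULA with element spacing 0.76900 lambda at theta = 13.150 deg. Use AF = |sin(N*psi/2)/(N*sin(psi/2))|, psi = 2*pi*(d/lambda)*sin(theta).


psi = 2*pi*0.76900*sin(13.150 deg) = 1.099233 rad
AF = |sin(16*1.099233/2) / (16*sin(1.099233/2))| = 0.07058

0.07058


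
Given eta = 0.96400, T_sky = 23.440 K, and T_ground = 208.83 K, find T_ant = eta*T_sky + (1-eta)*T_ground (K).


T_ant = 0.96400 * 23.440 + (1 - 0.96400) * 208.83 = 30.11 K

30.11 K


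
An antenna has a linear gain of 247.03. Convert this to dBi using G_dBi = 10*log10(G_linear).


G_dBi = 10 * log10(247.03) = 23.93 dBi

23.93 dBi


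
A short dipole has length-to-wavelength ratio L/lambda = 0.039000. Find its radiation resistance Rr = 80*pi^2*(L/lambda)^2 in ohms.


Rr = 80 * pi^2 * (0.039000)^2 = 80 * 9.869604 * 1.521000e-03 = 1.201 ohm

1.201 ohm


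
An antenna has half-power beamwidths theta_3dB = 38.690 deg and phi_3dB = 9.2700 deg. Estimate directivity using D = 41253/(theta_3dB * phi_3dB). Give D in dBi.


D_linear = 41253 / (38.690 * 9.2700) = 115.0210
D_dBi = 10 * log10(115.0210) = 20.61 dBi

20.61 dBi


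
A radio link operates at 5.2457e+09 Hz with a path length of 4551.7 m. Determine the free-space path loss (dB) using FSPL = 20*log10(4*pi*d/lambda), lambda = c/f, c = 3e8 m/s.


lambda = c / f = 3.0000e+08 / 5.2457e+09 = 0.05718970 m
FSPL = 20 * log10(4*pi*4551.7/0.05718970) = 120.0 dB

120.0 dB


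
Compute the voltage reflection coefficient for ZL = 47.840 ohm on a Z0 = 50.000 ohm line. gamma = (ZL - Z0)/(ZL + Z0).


gamma = (47.840 - 50.000) / (47.840 + 50.000) = -0.02208

-0.02208


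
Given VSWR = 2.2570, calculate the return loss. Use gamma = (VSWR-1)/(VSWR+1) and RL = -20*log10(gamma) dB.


gamma = (2.2570 - 1) / (2.2570 + 1) = 0.3859380
RL = -20 * log10(0.3859380) = 8.270 dB

8.270 dB


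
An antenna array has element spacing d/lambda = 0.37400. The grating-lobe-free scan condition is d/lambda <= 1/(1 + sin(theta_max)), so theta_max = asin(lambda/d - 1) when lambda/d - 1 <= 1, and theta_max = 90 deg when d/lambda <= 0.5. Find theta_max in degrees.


lambda/d - 1 = 1/0.37400 - 1 = 1.673797 >= 1
d/lambda <= 0.5, so the array can scan to endfire without grating lobes: theta_max = 90 deg

90 deg


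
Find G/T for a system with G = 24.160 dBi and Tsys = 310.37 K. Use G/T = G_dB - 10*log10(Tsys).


G/T = 24.160 - 10*log10(310.37) = 24.160 - 24.91880 = -0.7588 dB/K

-0.7588 dB/K


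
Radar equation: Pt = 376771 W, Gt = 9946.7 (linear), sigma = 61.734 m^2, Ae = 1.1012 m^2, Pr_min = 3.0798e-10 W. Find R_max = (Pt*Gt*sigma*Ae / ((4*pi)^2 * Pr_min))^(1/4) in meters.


R^4 = 376771*9946.7*61.734*1.1012 / ((4*pi)^2 * 3.0798e-10) = 5.238475e+18
R_max = 5.238475e+18^0.25 = 47841 m

47841 m


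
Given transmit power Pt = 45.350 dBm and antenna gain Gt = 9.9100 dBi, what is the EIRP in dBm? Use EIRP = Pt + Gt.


EIRP = Pt + Gt = 45.350 + 9.9100 = 55.26 dBm

55.26 dBm


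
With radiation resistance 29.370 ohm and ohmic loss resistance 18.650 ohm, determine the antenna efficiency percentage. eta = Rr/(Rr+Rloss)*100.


eta = 29.370 / (29.370 + 18.650) * 100 = 61.16%

61.16%


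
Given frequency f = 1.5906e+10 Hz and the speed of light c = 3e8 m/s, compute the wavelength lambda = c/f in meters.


lambda = c / f = 3.0000e+08 / 1.5906e+10 = 0.01886 m

0.01886 m


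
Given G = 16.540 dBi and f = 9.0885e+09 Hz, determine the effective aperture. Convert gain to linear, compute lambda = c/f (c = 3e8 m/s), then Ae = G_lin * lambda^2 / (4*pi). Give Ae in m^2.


lambda = c / f = 3.0000e+08 / 9.0885e+09 = 0.03300875 m
G_linear = 10^(16.540/10) = 45.08167
Ae = G_linear * lambda^2 / (4*pi) = 45.08167 * 0.03300875^2 / (4*pi) = 3.909e-03 m^2

3.909e-03 m^2


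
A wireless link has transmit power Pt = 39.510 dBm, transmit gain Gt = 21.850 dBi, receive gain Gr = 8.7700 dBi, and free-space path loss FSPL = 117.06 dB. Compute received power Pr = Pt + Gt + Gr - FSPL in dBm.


Pr = 39.510 + 21.850 + 8.7700 - 117.06 = -46.93 dBm

-46.93 dBm


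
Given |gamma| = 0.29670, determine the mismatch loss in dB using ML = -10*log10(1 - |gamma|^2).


ML = -10 * log10(1 - 0.29670^2) = -10 * log10(0.91196911) = 0.4002 dB

0.4002 dB


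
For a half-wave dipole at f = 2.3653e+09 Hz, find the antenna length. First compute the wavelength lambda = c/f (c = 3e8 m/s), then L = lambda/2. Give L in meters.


lambda = c / f = 3.0000e+08 / 2.3653e+09 = 0.1268338 m
L = lambda / 2 = 0.1268338 / 2 = 0.06342 m

0.06342 m


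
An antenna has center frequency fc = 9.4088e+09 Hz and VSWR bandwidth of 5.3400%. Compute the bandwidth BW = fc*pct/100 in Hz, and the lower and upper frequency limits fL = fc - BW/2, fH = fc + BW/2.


BW = 9.4088e+09 * 5.3400/100 = 5.024299e+08 Hz
fL = 9.4088e+09 - 5.024299e+08/2 = 9.158e+09 Hz
fH = 9.4088e+09 + 5.024299e+08/2 = 9.660e+09 Hz

BW=5.024e+08 Hz, fL=9.158e+09 Hz, fH=9.660e+09 Hz


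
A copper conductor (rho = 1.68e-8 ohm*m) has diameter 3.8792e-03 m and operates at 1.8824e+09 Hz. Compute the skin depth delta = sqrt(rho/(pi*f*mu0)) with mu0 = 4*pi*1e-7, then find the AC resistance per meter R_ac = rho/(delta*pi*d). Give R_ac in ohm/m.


delta = sqrt(1.68e-8 / (pi * 1.8824e+09 * 4*pi*1e-7)) = 1.503553e-06 m
R_ac = 1.68e-8 / (1.503553e-06 * pi * 3.8792e-03) = 0.9169 ohm/m

0.9169 ohm/m


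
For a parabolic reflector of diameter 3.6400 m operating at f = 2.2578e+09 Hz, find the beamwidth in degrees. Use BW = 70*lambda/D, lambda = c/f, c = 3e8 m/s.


lambda = c / f = 3.0000e+08 / 2.2578e+09 = 0.1328727 m
BW = 70 * 0.1328727 / 3.6400 = 2.555 deg

2.555 deg


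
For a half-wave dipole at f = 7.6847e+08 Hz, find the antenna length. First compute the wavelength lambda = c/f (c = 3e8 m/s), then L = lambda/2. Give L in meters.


lambda = c / f = 3.0000e+08 / 7.6847e+08 = 0.3903861 m
L = lambda / 2 = 0.3903861 / 2 = 0.1952 m

0.1952 m


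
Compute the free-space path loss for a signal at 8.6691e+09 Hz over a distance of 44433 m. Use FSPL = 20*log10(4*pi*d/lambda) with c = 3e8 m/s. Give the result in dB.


lambda = c / f = 3.0000e+08 / 8.6691e+09 = 0.03460567 m
FSPL = 20 * log10(4*pi*44433/0.03460567) = 144.2 dB

144.2 dB


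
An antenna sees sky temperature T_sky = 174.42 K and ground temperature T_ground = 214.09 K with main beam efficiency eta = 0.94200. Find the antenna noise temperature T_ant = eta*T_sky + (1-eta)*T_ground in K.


T_ant = 0.94200 * 174.42 + (1 - 0.94200) * 214.09 = 176.7 K

176.7 K


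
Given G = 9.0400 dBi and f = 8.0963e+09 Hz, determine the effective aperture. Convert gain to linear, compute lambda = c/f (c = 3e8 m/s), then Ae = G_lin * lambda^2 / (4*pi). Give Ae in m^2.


lambda = c / f = 3.0000e+08 / 8.0963e+09 = 0.03705396 m
G_linear = 10^(9.0400/10) = 8.016781
Ae = G_linear * lambda^2 / (4*pi) = 8.016781 * 0.03705396^2 / (4*pi) = 8.759e-04 m^2

8.759e-04 m^2


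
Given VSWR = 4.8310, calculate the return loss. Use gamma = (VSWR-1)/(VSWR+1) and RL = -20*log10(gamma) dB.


gamma = (4.8310 - 1) / (4.8310 + 1) = 0.6570057
RL = -20 * log10(0.6570057) = 3.649 dB

3.649 dB


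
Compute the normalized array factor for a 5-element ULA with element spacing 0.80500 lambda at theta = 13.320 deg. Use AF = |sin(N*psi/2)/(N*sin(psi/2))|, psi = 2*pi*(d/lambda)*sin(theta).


psi = 2*pi*0.80500*sin(13.320 deg) = 1.165301 rad
AF = |sin(5*1.165301/2) / (5*sin(1.165301/2))| = 0.08228

0.08228


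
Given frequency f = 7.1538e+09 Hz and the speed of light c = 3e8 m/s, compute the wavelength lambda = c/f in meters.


lambda = c / f = 3.0000e+08 / 7.1538e+09 = 0.04194 m

0.04194 m


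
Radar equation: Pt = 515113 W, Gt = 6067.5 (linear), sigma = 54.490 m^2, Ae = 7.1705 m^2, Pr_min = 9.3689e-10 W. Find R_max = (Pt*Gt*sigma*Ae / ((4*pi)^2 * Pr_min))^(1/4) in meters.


R^4 = 515113*6067.5*54.490*7.1705 / ((4*pi)^2 * 9.3689e-10) = 8.254109e+18
R_max = 8.254109e+18^0.25 = 53600 m

53600 m


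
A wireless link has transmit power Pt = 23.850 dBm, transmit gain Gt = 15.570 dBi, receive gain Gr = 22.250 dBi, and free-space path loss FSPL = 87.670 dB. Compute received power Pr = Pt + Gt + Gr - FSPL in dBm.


Pr = 23.850 + 15.570 + 22.250 - 87.670 = -26.00 dBm

-26.00 dBm


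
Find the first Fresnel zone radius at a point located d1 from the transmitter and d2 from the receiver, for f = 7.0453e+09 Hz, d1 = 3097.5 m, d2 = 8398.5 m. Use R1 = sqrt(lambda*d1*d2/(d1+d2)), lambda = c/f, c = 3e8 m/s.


lambda = c / f = 3.0000e+08 / 7.0453e+09 = 0.04258158 m
R1 = sqrt(0.04258158 * 3097.5 * 8398.5 / (3097.5 + 8398.5)) = 9.816 m

9.816 m


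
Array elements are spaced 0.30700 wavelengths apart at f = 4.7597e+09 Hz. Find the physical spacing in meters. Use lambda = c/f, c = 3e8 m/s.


lambda = c / f = 3.0000e+08 / 4.7597e+09 = 0.06302918 m
d = 0.30700 * 0.06302918 = 0.01935 m

0.01935 m


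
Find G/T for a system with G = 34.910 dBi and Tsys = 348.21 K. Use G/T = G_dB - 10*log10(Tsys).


G/T = 34.910 - 10*log10(348.21) = 34.910 - 25.41841 = 9.492 dB/K

9.492 dB/K


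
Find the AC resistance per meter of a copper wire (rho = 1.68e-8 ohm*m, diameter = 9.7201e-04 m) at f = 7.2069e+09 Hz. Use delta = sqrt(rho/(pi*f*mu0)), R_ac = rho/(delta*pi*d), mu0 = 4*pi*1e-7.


delta = sqrt(1.68e-8 / (pi * 7.2069e+09 * 4*pi*1e-7)) = 7.684233e-07 m
R_ac = 1.68e-8 / (7.684233e-07 * pi * 9.7201e-04) = 7.160 ohm/m

7.160 ohm/m


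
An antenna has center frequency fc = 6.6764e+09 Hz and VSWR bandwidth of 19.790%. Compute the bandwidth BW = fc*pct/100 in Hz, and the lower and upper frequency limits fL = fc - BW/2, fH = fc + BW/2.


BW = 6.6764e+09 * 19.790/100 = 1.321260e+09 Hz
fL = 6.6764e+09 - 1.321260e+09/2 = 6.016e+09 Hz
fH = 6.6764e+09 + 1.321260e+09/2 = 7.337e+09 Hz

BW=1.321e+09 Hz, fL=6.016e+09 Hz, fH=7.337e+09 Hz


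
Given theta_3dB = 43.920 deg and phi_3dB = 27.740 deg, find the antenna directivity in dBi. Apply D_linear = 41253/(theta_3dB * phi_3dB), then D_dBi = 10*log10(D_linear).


D_linear = 41253 / (43.920 * 27.740) = 33.85998
D_dBi = 10 * log10(33.85998) = 15.30 dBi

15.30 dBi


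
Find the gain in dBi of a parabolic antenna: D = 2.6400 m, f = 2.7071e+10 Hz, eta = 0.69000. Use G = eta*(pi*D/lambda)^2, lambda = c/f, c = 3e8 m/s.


lambda = c / f = 3.0000e+08 / 2.7071e+10 = 0.01108197 m
G_linear = 0.69000 * (pi * 2.6400 / 0.01108197)^2 = 386476.2
G_dBi = 10 * log10(386476.2) = 55.87 dBi

55.87 dBi


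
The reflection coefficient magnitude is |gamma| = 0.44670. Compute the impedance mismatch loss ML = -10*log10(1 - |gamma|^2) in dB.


ML = -10 * log10(1 - 0.44670^2) = -10 * log10(0.80045911) = 0.9666 dB

0.9666 dB


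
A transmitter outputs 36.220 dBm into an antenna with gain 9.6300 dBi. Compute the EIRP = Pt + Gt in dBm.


EIRP = Pt + Gt = 36.220 + 9.6300 = 45.85 dBm

45.85 dBm


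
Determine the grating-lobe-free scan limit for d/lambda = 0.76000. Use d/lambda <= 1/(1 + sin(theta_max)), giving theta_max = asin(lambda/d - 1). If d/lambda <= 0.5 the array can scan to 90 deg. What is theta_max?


lambda/d - 1 = 1/0.76000 - 1 = 0.3157895
theta_max = asin(0.3157895) = 18.41 deg

18.41 deg


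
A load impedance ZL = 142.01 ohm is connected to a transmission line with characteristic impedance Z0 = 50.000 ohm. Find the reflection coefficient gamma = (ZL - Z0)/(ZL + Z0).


gamma = (142.01 - 50.000) / (142.01 + 50.000) = 0.4792

0.4792


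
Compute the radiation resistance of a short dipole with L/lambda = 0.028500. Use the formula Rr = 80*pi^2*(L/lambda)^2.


Rr = 80 * pi^2 * (0.028500)^2 = 80 * 9.869604 * 8.122500e-04 = 0.6413 ohm

0.6413 ohm


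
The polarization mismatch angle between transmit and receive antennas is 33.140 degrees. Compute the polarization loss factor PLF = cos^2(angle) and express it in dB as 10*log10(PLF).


PLF_linear = cos^2(33.140 deg) = 0.7011337
PLF_dB = 10 * log10(0.7011337) = -1.542 dB

-1.542 dB


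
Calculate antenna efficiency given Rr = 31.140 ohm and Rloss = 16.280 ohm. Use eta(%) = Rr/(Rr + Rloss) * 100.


eta = 31.140 / (31.140 + 16.280) * 100 = 65.67%

65.67%


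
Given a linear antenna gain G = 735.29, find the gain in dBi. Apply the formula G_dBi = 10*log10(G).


G_dBi = 10 * log10(735.29) = 28.66 dBi

28.66 dBi


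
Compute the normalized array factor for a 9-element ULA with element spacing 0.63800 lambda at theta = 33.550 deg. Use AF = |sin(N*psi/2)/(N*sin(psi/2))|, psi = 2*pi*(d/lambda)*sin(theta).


psi = 2*pi*0.63800*sin(33.550 deg) = 2.215451 rad
AF = |sin(9*2.215451/2) / (9*sin(2.215451/2))| = 0.06436

0.06436


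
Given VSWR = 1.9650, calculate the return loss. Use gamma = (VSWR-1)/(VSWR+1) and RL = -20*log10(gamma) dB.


gamma = (1.9650 - 1) / (1.9650 + 1) = 0.3254637
RL = -20 * log10(0.3254637) = 9.750 dB

9.750 dB


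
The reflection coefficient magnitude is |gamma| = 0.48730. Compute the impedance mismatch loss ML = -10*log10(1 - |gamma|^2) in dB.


ML = -10 * log10(1 - 0.48730^2) = -10 * log10(0.76253871) = 1.177 dB

1.177 dB


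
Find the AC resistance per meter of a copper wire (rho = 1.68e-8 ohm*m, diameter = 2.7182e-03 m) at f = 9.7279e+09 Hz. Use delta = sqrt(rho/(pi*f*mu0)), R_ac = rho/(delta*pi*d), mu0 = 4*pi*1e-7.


delta = sqrt(1.68e-8 / (pi * 9.7279e+09 * 4*pi*1e-7)) = 6.614016e-07 m
R_ac = 1.68e-8 / (6.614016e-07 * pi * 2.7182e-03) = 2.974 ohm/m

2.974 ohm/m


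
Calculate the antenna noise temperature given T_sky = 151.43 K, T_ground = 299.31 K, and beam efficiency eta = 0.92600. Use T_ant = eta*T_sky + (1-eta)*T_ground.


T_ant = 0.92600 * 151.43 + (1 - 0.92600) * 299.31 = 162.4 K

162.4 K


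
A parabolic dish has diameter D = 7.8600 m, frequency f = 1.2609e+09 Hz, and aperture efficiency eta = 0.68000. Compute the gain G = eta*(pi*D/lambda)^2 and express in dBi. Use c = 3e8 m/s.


lambda = c / f = 3.0000e+08 / 1.2609e+09 = 0.2379253 m
G_linear = 0.68000 * (pi * 7.8600 / 0.2379253)^2 = 7324.408
G_dBi = 10 * log10(7324.408) = 38.65 dBi

38.65 dBi


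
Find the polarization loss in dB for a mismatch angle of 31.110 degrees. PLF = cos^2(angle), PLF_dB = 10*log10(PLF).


PLF_linear = cos^2(31.110 deg) = 0.7330389
PLF_dB = 10 * log10(0.7330389) = -1.349 dB

-1.349 dB


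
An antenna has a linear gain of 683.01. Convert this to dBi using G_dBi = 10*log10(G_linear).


G_dBi = 10 * log10(683.01) = 28.34 dBi

28.34 dBi


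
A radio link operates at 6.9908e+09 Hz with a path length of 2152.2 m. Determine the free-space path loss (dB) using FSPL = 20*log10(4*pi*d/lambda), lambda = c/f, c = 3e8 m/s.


lambda = c / f = 3.0000e+08 / 6.9908e+09 = 0.04291354 m
FSPL = 20 * log10(4*pi*2152.2/0.04291354) = 116.0 dB

116.0 dB


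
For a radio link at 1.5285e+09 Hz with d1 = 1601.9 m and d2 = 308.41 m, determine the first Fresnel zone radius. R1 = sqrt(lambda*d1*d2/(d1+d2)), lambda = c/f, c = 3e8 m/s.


lambda = c / f = 3.0000e+08 / 1.5285e+09 = 0.1962709 m
R1 = sqrt(0.1962709 * 1601.9 * 308.41 / (1601.9 + 308.41)) = 7.125 m

7.125 m


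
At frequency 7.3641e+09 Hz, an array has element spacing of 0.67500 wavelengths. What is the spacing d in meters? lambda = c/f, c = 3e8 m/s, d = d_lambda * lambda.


lambda = c / f = 3.0000e+08 / 7.3641e+09 = 0.04073818 m
d = 0.67500 * 0.04073818 = 0.02750 m

0.02750 m


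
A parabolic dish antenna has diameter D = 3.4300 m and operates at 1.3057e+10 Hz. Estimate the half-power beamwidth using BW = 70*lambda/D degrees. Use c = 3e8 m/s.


lambda = c / f = 3.0000e+08 / 1.3057e+10 = 0.02297618 m
BW = 70 * 0.02297618 / 3.4300 = 0.4689 deg

0.4689 deg


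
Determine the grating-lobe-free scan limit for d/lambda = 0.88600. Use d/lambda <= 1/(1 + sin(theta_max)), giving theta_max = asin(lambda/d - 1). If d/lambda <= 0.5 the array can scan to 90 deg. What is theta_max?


lambda/d - 1 = 1/0.88600 - 1 = 0.1286682
theta_max = asin(0.1286682) = 7.393 deg

7.393 deg


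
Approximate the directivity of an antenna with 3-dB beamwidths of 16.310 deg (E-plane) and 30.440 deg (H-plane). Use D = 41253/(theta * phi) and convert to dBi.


D_linear = 41253 / (16.310 * 30.440) = 83.09156
D_dBi = 10 * log10(83.09156) = 19.20 dBi

19.20 dBi


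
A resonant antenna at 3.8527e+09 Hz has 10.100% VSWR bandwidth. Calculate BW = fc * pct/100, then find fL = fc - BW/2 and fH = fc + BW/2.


BW = 3.8527e+09 * 10.100/100 = 3.891227e+08 Hz
fL = 3.8527e+09 - 3.891227e+08/2 = 3.658e+09 Hz
fH = 3.8527e+09 + 3.891227e+08/2 = 4.047e+09 Hz

BW=3.891e+08 Hz, fL=3.658e+09 Hz, fH=4.047e+09 Hz


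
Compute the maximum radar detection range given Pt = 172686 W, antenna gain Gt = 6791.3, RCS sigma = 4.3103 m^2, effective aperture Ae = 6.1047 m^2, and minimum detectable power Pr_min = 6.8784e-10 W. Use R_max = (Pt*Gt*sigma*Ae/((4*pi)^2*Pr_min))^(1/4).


R^4 = 172686*6791.3*4.3103*6.1047 / ((4*pi)^2 * 6.8784e-10) = 2.841023e+17
R_max = 2.841023e+17^0.25 = 23087 m

23087 m


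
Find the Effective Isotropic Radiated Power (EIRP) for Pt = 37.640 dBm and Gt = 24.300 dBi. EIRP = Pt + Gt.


EIRP = Pt + Gt = 37.640 + 24.300 = 61.94 dBm

61.94 dBm


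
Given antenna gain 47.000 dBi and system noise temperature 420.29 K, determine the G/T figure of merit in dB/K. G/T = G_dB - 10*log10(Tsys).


G/T = 47.000 - 10*log10(420.29) = 47.000 - 26.23549 = 20.76 dB/K

20.76 dB/K


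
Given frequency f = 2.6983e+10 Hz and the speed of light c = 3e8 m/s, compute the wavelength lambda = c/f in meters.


lambda = c / f = 3.0000e+08 / 2.6983e+10 = 0.01112 m

0.01112 m
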